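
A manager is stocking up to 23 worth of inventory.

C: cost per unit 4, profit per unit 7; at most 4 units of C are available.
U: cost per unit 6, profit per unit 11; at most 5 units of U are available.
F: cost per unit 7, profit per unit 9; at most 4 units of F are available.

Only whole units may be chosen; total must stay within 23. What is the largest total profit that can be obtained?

Take 1×C and 3×U: cost 22 ≤ 23, profit 1·7 + 3·11 = 40.
No other integer combination yields more.

40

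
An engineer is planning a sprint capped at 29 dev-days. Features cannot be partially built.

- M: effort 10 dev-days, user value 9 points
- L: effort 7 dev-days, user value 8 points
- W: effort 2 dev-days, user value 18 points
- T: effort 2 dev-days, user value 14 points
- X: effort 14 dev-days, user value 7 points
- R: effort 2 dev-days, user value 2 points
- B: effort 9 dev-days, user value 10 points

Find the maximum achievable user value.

M + W + T + R + B: effort 10 + 2 + 2 + 2 + 9 = 25 ≤ 29, user value 9 + 18 + 14 + 2 + 10 = 53.
L + W + T + R + B: effort 7 + 2 + 2 + 2 + 9 = 22 ≤ 29, user value 8 + 18 + 14 + 2 + 10 = 52.
M + L + W + T + R: effort 10 + 7 + 2 + 2 + 2 = 23 ≤ 29, user value 9 + 8 + 18 + 14 + 2 = 51.
Best is M, W, T, R, and B with total user value 53.

53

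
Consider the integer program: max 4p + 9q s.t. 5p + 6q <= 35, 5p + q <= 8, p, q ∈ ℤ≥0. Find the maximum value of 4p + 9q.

45

(p,q)=(0,5) is feasible, giving 45.
(p,q)=(0,4) is feasible, giving 36.
Maximum is 45 at (p,q)=(0,5).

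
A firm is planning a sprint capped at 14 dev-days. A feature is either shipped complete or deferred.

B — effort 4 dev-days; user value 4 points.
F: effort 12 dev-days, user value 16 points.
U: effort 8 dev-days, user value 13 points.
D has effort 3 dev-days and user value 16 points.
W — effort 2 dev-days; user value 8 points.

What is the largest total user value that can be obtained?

Allowing fractional choices, the relaxed optimum would be about 38.3, but features are indivisible.
U + D: effort 8 + 3 = 11 ≤ 14, user value 13 + 16 = 29.
U + D + W: effort 8 + 3 + 2 = 13 ≤ 14, user value 13 + 16 + 8 = 37.
Best is U, D, and W with total user value 37.

37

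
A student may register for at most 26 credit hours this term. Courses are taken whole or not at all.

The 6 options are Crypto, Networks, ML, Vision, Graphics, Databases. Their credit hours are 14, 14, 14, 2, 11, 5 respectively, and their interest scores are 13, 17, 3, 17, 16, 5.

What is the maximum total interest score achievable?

39

Take Networks, Vision, and Databases: credit hours 14 + 2 + 5 = 21 ≤ 26, interest score 17 + 17 + 5 = 39.
No other feasible combination does better.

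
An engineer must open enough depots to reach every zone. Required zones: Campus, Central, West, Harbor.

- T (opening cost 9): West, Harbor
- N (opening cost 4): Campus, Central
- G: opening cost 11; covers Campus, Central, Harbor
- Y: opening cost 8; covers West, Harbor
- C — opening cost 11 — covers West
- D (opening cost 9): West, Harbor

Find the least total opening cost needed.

This is a weighted set-cover instance.
Choose N and Y: together they cover Campus, Central, West, Harbor — every zone.
Total opening cost: 4 + 8 = 12.

12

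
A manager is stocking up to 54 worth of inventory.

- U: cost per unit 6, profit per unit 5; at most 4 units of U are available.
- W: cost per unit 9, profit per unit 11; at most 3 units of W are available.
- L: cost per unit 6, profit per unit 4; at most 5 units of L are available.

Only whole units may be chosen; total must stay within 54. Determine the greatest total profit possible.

53

W has the best ratio (11/9); taking only W gives at most 3×11 = 33 (stopped by the supply cap of 3).
Mixing does better — 4×U and 3×W: cost 51 ≤ 54, profit 4·5 + 3·11 = 53.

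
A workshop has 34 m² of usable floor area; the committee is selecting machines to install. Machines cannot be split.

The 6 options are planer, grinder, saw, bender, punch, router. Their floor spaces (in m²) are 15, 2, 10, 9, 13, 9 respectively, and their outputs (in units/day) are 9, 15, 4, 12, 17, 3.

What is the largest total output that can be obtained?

48

Treat it as a binary knapsack problem.
Allowing fractional choices, the relaxed optimum would be about 50.0, but machines are indivisible.
grinder + saw + bender + punch: floor space 2 + 10 + 9 + 13 = 34 ≤ 34, output 15 + 4 + 12 + 17 = 48.
grinder + bender + punch + router: floor space 2 + 9 + 13 + 9 = 33 ≤ 34, output 15 + 12 + 17 + 3 = 47.
Best is grinder, saw, bender, and punch with total output 48.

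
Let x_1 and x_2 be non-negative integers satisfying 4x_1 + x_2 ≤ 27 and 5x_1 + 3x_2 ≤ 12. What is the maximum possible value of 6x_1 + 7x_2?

28

(x_1,x_2)=(0,4): 4·0+1·4=4≤27, 5·0+3·4=12≤12, objective 28.
(x_1,x_2)=(0,3): 4·0+1·3=3≤27, 5·0+3·3=9≤12, objective 21.
No feasible integer point exceeds 28.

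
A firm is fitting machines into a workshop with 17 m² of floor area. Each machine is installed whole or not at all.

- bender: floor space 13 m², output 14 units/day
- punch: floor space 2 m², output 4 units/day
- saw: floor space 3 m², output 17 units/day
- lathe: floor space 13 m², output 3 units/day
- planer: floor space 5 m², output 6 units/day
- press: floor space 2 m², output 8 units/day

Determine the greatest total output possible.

35

Treat it as a binary knapsack problem.
saw + planer + press: floor space 3 + 5 + 2 = 10 ≤ 17, output 17 + 6 + 8 = 31.
punch + saw + planer + press: floor space 2 + 3 + 5 + 2 = 12 ≤ 17, output 4 + 17 + 6 + 8 = 35.
Best is punch, saw, planer, and press with total output 35.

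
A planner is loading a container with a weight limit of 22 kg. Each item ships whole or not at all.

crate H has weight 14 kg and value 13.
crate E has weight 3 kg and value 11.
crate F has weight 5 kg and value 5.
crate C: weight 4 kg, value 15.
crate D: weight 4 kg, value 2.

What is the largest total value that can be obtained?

39

This is a 0-1 knapsack instance.
Allowing fractional choices, the relaxed optimum would be about 40.3, but items are indivisible.
crate H + crate E + crate C: weight 14 + 3 + 4 = 21 ≤ 22, value 13 + 11 + 15 = 39.
crate E + crate F + crate C: weight 3 + 5 + 4 = 12 ≤ 22, value 11 + 5 + 15 = 31.
crate E + crate F + crate C + crate D: weight 3 + 5 + 4 + 4 = 16 ≤ 22, value 11 + 5 + 15 + 2 = 33.
Best is crate H, crate E, and crate C with total value 39.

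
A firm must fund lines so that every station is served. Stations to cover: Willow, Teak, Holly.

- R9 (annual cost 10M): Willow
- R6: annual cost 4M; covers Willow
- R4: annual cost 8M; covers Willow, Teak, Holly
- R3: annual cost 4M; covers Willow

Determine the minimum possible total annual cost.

8

R4 alone covers Willow, Teak, Holly — every station.
Total annual cost: 8.
No cover costs less than 8.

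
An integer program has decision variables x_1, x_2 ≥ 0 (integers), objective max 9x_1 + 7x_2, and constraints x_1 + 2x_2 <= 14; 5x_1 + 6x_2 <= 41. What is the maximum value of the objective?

(x_1,x_2)=(8,0): 1·8+2·0=8≤14, 5·8+6·0=40≤41, objective 72.
(x_1,x_2)=(7,1): 1·7+2·1=9≤14, 5·7+6·1=41≤41, objective 70.
(x_1,x_2)=(7,0): 1·7+2·0=7≤14, 5·7+6·0=35≤41, objective 63.
No feasible integer point exceeds 72.

72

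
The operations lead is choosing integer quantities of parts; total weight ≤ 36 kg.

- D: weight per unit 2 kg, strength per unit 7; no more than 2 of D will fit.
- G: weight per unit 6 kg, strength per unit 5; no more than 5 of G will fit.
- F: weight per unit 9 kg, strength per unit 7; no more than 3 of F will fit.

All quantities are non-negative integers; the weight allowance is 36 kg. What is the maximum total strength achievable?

Take 2×D and 5×G: weight 34 ≤ 36, strength 2·7 + 5·5 = 39.
D has the best ratio (7/2) and is taken to its limit of 2; remaining capacity is filled optimally with the others.

39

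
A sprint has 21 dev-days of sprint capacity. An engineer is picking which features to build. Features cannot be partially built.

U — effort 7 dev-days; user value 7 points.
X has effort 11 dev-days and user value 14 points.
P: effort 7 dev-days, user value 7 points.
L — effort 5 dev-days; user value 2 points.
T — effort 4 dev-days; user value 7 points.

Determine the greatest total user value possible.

23

Allowing fractional choices, the relaxed optimum would be about 27.0, but features are indivisible.
X + T: effort 11 + 4 = 15 ≤ 21, user value 14 + 7 = 21.
X + L + T: effort 11 + 5 + 4 = 20 ≤ 21, user value 14 + 2 + 7 = 23.
U + X: effort 7 + 11 = 18 ≤ 21, user value 7 + 14 = 21.
Best is X, L, and T with total user value 23.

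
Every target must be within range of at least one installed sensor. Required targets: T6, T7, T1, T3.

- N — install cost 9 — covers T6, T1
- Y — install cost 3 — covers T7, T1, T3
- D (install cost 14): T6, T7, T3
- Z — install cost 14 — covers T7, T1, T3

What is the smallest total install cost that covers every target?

Choose N and Y: together they cover T6, T7, T1, T3 — every target.
Total install cost: 9 + 3 = 12.

12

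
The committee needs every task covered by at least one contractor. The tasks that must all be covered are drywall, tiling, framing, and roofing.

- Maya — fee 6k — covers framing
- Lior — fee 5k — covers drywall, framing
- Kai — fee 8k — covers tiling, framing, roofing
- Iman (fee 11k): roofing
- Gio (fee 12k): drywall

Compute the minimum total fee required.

13

Choose Lior and Kai: together they cover drywall, tiling, framing, roofing — every task.
Total fee: 5 + 8 = 13.
No cover costs less than 13.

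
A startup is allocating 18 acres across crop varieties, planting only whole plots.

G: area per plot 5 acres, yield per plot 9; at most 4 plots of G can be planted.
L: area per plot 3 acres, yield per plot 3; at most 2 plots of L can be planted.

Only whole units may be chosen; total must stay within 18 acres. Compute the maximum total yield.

30

G has the best ratio (9/5); taking only G gives at most 3×9 = 27 (stopped by the area limit).
Mixing does better — 3×G and 1×L: area 18 ≤ 18, yield 3·9 + 1·3 = 30.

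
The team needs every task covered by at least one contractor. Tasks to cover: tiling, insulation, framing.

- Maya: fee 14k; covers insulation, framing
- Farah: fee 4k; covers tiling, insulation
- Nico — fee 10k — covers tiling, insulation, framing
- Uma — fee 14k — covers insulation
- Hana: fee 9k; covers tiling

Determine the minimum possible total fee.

10

This is an integer covering problem.
The greedy cost-per-new-task heuristic would pick Farah and Nico for 14, but a cheaper cover exists.
Nico alone covers tiling, insulation, framing — every task.
Total fee: 10.
No cover costs less than 10.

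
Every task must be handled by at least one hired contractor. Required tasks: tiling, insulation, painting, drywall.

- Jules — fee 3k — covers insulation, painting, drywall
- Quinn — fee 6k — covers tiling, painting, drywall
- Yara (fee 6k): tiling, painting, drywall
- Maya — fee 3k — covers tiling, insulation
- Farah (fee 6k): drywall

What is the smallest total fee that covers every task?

Choose Jules and Maya: together they cover tiling, insulation, painting, drywall — every task.
Total fee: 3 + 3 = 6.
No cover costs less than 6.

6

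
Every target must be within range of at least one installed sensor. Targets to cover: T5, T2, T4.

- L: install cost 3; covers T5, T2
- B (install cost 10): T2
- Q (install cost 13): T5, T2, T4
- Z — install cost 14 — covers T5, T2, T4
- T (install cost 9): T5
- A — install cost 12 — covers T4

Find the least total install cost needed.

13

Q alone covers T5, T2, T4 — every target.
Total install cost: 13.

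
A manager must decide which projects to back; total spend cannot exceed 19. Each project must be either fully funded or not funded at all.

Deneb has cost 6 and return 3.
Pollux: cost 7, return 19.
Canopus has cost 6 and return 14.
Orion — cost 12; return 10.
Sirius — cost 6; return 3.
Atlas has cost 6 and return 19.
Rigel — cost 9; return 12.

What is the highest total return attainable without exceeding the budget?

Take Pollux, Canopus, and Atlas: cost 7 + 6 + 6 = 19 ≤ 19, return 19 + 14 + 19 = 52.
No other feasible combination does better.

52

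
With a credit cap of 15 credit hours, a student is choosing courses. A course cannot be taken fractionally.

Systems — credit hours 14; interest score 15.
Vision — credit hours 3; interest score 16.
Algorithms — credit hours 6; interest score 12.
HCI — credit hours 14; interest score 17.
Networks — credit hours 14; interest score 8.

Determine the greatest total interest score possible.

This is an integer program with binary decision variables.
Allowing fractional choices, the relaxed optimum would be about 35.3, but courses are indivisible.
Vision + Algorithms: credit hours 3 + 6 = 9 ≤ 15, interest score 16 + 12 = 28.
HCI: credit hours 14 ≤ 15, interest score 17.
Vision: credit hours 3 ≤ 15, interest score 16.
Best is Vision and Algorithms with total interest score 28.

28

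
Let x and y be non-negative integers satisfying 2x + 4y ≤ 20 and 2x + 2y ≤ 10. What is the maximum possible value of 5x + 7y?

(x,y)=(0,5): 2·0+4·5=20≤20, 2·0+2·5=10≤10, objective 35.
(x,y)=(1,4): 2·1+4·4=18≤20, 2·1+2·4=10≤10, objective 33.
Maximum is 35 at (x,y)=(0,5).

35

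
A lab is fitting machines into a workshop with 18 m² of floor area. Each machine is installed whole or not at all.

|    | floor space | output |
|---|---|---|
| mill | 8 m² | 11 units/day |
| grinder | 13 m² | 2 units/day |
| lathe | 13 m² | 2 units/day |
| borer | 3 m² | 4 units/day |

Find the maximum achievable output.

Allowing fractional choices, the relaxed optimum would be about 16.1, but machines are indivisible.
mill: floor space 8 ≤ 18, output 11.
mill + borer: floor space 8 + 3 = 11 ≤ 18, output 11 + 4 = 15.
grinder + borer: floor space 13 + 3 = 16 ≤ 18, output 2 + 4 = 6.
Best is mill and borer with total output 15.

15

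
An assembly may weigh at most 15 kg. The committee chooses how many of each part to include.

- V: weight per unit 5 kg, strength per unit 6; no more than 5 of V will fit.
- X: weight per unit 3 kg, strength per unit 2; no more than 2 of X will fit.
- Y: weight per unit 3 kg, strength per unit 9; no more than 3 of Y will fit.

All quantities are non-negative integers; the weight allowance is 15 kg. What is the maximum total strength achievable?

33

2×X and 3×Y: weight 15 ≤ 15, strength 2·2 + 3·9 = 31.
1×V and 3×Y: weight 14 ≤ 15, strength 1·6 + 3·9 = 33.
Best is 33.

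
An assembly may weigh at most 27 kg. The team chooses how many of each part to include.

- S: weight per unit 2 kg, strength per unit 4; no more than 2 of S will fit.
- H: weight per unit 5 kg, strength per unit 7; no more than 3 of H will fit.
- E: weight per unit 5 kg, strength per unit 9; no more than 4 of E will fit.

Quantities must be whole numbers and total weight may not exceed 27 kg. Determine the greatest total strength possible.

47

This is a bounded integer knapsack.
S has the best ratio (4/2); taking only S gives at most 2×4 = 8 (stopped by the supply cap of 2).
Mixing does better — 1×S, 1×H, and 4×E: weight 27 ≤ 27, strength 1·4 + 1·7 + 4·9 = 47.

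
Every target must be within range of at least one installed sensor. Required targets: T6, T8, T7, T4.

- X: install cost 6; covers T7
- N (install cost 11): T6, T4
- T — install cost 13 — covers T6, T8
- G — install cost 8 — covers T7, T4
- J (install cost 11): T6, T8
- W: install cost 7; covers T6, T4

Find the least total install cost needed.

19

This is an integer covering problem.
The greedy cost-per-new-target heuristic would pick W, X, and J for 24, but a cheaper cover exists.
Choose G and J: together they cover T6, T8, T7, T4 — every target.
Total install cost: 8 + 11 = 19.
No cover costs less than 19.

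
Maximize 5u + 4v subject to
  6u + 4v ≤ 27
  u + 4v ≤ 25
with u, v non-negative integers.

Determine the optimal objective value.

25

(u,v)=(1,5) is feasible, giving 25.
(u,v)=(0,6) is feasible, giving 24.
(u,v)=(1,4) is feasible, giving 21.
(u,v)=(0,5) is feasible, giving 20.
The best lattice point is (1,5), giving 25.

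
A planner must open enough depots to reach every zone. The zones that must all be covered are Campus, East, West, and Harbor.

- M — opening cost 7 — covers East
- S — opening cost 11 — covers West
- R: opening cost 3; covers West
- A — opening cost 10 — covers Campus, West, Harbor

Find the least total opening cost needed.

17

The greedy cost-per-new-zone heuristic would pick R, A, and M for 20, but a cheaper cover exists.
Choose M and A: together they cover Campus, East, West, Harbor — every zone.
Total opening cost: 7 + 10 = 17.
No cover costs less than 17.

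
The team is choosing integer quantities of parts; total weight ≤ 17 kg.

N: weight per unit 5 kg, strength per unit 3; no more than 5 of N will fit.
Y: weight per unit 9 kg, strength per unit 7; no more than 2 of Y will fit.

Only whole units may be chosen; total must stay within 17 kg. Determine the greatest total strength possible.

10

This is a bounded integer knapsack.
Y has the best ratio (7/9); taking only Y gives at most 1×7 = 7 (stopped by the weight limit).
Mixing does better — 1×N and 1×Y: weight 14 ≤ 17, strength 1·3 + 1·7 = 10.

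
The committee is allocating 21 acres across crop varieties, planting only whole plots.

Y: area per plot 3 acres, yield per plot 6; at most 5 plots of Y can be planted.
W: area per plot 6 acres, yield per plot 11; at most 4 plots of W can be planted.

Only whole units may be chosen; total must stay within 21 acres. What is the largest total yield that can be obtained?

Take 5×Y and 1×W: area 21 ≤ 21, yield 5·6 + 1·11 = 41.
Y has the best ratio (6/3) and is taken to its limit of 5; remaining capacity is filled optimally with the others.

41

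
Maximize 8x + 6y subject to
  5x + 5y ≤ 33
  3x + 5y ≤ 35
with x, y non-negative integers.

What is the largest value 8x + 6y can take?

Relaxing integrality, the LP optimum is 52.80 at (x,y) = (6.6, 0), which is not an integer point.
(x,y)=(6,0): 5·6+5·0=30≤33, 3·6+5·0=18≤35, objective 48.
(x,y)=(5,1): 5·5+5·1=30≤33, 3·5+5·1=20≤35, objective 46.
(x,y)=(5,0): 5·5+5·0=25≤33, 3·5+5·0=15≤35, objective 40.
The best lattice point is (6,0), giving 48.

48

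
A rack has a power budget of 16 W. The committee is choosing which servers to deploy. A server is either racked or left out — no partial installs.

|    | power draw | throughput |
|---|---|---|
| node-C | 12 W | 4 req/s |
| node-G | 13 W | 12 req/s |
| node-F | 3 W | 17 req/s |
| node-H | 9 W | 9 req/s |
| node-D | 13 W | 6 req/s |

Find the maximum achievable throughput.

Treat it as a binary knapsack problem.
Take node-G and node-F: power draw 13 + 3 = 16 ≤ 16, throughput 12 + 17 = 29.
No other feasible combination does better.

29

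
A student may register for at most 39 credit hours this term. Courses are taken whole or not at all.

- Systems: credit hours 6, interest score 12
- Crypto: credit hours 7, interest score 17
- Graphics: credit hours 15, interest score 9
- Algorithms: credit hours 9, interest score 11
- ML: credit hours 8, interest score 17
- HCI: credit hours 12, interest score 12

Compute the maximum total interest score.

This is an integer program with binary decision variables.
Systems + Crypto + Algorithms + ML: credit hours 6 + 7 + 9 + 8 = 30 ≤ 39, interest score 12 + 17 + 11 + 17 = 57.
Systems + Crypto + ML + HCI: credit hours 6 + 7 + 8 + 12 = 33 ≤ 39, interest score 12 + 17 + 17 + 12 = 58.
Crypto + Algorithms + ML + HCI: credit hours 7 + 9 + 8 + 12 = 36 ≤ 39, interest score 17 + 11 + 17 + 12 = 57.
Best is Systems, Crypto, ML, and HCI with total interest score 58.

58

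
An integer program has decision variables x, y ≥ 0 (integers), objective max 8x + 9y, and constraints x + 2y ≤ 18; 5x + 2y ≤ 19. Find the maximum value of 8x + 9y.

81

(x,y)=(0,9): 1·0+2·9=18≤18, 5·0+2·9=18≤19, objective 81.
(x,y)=(0,8): 1·0+2·8=16≤18, 5·0+2·8=16≤19, objective 72.
(x,y)=(1,7): 1·1+2·7=15≤18, 5·1+2·7=19≤19, objective 71.
The best lattice point is (0,9), giving 81.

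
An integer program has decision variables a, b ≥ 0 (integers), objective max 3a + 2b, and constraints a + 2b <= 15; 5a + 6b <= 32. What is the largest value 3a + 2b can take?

18

(a,b)=(6,0) is feasible, giving 18.
(a,b)=(5,1) is feasible, giving 17.
(a,b)=(5,0) is feasible, giving 15.
The best lattice point is (6,0), giving 18.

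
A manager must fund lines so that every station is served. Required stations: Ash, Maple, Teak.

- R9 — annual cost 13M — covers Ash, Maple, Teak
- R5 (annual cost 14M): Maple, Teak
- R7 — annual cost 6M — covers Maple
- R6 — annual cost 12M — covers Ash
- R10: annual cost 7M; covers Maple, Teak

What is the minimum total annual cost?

13

The greedy cost-per-new-station heuristic would pick R10 and R6 for 19, but a cheaper cover exists.
R9 alone covers Ash, Maple, Teak — every station.
Total annual cost: 13.
No cover costs less than 13.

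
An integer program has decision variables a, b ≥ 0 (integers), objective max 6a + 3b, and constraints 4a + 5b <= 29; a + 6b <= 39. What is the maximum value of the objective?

The continuous relaxation peaks at (7.25, 0) with value 43.50; rounding to a feasible lattice point costs some objective.
(a,b)=(7,0) is feasible, giving 42.
(a,b)=(6,1) is feasible, giving 39.
(a,b)=(6,0) is feasible, giving 36.
Maximum is 42 at (a,b)=(7,0).

42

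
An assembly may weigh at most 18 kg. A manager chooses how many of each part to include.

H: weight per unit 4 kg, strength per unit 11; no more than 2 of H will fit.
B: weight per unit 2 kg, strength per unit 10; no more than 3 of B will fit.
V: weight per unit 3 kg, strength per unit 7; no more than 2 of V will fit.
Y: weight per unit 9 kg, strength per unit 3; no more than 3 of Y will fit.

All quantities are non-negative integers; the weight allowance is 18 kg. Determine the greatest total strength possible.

59

2×H, 3×B, and 1×V: weight 17 ≤ 18, strength 2·11 + 3·10 + 1·7 = 59.
2×H, 2×B, and 2×V: weight 18 ≤ 18, strength 2·11 + 2·10 + 2·7 = 56.
Best is 59.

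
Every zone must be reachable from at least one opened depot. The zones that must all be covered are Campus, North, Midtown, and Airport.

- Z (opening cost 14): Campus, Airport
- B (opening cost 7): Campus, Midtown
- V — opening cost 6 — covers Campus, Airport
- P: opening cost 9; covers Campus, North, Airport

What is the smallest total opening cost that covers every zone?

The greedy cost-per-new-zone heuristic would pick V, B, and P for 22, but a cheaper cover exists.
Choose B and P: together they cover Campus, North, Midtown, Airport — every zone.
Total opening cost: 7 + 9 = 16.
No cover costs less than 16.

16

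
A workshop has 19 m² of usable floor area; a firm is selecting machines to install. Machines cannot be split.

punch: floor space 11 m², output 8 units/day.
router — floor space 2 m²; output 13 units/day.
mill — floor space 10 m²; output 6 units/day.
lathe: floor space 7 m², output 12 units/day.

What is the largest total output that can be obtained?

Treat it as a binary knapsack problem.
Allowing fractional choices, the relaxed optimum would be about 32.3, but machines are indivisible.
router + mill + lathe: floor space 2 + 10 + 7 = 19 ≤ 19, output 13 + 6 + 12 = 31.
punch + router: floor space 11 + 2 = 13 ≤ 19, output 8 + 13 = 21.
router + lathe: floor space 2 + 7 = 9 ≤ 19, output 13 + 12 = 25.
Best is router, mill, and lathe with total output 31.

31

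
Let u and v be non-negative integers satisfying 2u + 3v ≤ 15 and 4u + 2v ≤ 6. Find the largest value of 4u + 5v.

15

(u,v)=(0,3): 2·0+3·3=9≤15, 4·0+2·3=6≤6, objective 15.
(u,v)=(0,2): 2·0+3·2=6≤15, 4·0+2·2=4≤6, objective 10.
No feasible integer point exceeds 15.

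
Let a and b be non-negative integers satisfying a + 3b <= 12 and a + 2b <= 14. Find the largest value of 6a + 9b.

(a,b)=(12,0): 1·12+3·0=12≤12, 1·12+2·0=12≤14, objective 72.
(a,b)=(11,0): 1·11+3·0=11≤12, 1·11+2·0=11≤14, objective 66.
The best lattice point is (12,0), giving 72.

72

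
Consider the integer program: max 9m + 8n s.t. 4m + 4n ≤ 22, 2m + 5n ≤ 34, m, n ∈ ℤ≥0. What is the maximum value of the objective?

The continuous relaxation peaks at (5.5, 0) with value 49.50; rounding to a feasible lattice point costs some objective.
(m,n)=(5,0): 4·5+4·0=20≤22, 2·5+5·0=10≤34, objective 45.
(m,n)=(4,1): 4·4+4·1=20≤22, 2·4+5·1=13≤34, objective 44.
(m,n)=(4,0): 4·4+4·0=16≤22, 2·4+5·0=8≤34, objective 36.
No feasible integer point exceeds 45.

45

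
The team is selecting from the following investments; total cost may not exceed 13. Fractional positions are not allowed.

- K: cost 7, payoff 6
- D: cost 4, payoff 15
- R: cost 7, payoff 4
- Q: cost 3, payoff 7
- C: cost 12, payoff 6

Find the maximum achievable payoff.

22

Allowing fractional choices, the relaxed optimum would be about 27.1, but investments are indivisible.
D + R: cost 4 + 7 = 11 ≤ 13, payoff 15 + 4 = 19.
K + D: cost 7 + 4 = 11 ≤ 13, payoff 6 + 15 = 21.
D + Q: cost 4 + 3 = 7 ≤ 13, payoff 15 + 7 = 22.
Best is D and Q with total payoff 22.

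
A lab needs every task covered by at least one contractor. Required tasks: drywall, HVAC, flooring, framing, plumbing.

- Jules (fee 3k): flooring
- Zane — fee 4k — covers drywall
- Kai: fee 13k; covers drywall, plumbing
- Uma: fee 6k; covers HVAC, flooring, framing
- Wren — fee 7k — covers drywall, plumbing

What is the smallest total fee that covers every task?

13

This is a weighted set-cover instance.
Choose Uma and Wren: together they cover drywall, HVAC, flooring, framing, plumbing — every task.
Total fee: 6 + 7 = 13.
No cover costs less than 13.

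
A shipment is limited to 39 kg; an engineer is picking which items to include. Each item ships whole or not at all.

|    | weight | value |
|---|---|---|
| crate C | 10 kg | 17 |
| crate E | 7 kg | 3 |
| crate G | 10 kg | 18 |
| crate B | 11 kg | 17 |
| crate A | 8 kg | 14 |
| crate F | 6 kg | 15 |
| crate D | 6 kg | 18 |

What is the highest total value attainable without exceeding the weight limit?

71

This is an integer program with binary decision variables.
Take crate C, crate E, crate G, crate F, and crate D: weight 10 + 7 + 10 + 6 + 6 = 39 ≤ 39, value 17 + 3 + 18 + 15 + 18 = 71.
No other feasible combination does better.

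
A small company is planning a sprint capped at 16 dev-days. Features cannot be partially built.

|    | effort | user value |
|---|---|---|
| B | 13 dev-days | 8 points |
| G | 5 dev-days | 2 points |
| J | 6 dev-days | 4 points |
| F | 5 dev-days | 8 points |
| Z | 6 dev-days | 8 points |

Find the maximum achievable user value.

18

Treat it as a binary knapsack problem.
Allowing fractional choices, the relaxed optimum would be about 19.3, but features are indivisible.
G + F + Z: effort 5 + 5 + 6 = 16 ≤ 16, user value 2 + 8 + 8 = 18.
F + Z: effort 5 + 6 = 11 ≤ 16, user value 8 + 8 = 16.
G + J + F: effort 5 + 6 + 5 = 16 ≤ 16, user value 2 + 4 + 8 = 14.
Best is G, F, and Z with total user value 18.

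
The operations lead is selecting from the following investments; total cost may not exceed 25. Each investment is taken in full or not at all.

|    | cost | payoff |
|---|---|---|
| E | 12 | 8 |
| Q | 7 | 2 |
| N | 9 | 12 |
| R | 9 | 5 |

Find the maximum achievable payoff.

20

E + N: cost 12 + 9 = 21 ≤ 25, payoff 8 + 12 = 20.
Q + N + R: cost 7 + 9 + 9 = 25 ≤ 25, payoff 2 + 12 + 5 = 19.
Best is E and N with total payoff 20.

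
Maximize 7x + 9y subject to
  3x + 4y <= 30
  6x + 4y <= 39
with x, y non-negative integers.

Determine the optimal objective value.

68

(x,y)=(2,6): 3·2+4·6=30≤30, 6·2+4·6=36≤39, objective 68.
(x,y)=(3,5): 3·3+4·5=29≤30, 6·3+4·5=38≤39, objective 66.
(x,y)=(1,6): 3·1+4·6=27≤30, 6·1+4·6=30≤39, objective 61.
(x,y)=(2,5): 3·2+4·5=26≤30, 6·2+4·5=32≤39, objective 59.
Maximum is 68 at (x,y)=(2,6).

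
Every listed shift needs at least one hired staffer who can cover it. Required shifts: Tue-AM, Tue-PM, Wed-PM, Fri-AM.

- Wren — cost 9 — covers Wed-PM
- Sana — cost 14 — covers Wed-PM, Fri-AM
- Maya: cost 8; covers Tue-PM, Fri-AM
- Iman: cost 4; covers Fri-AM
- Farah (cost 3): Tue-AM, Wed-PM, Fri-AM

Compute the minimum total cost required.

11

Choose Maya and Farah: together they cover Tue-AM, Tue-PM, Wed-PM, Fri-AM — every shift.
Total cost: 8 + 3 = 11.
No cover costs less than 11.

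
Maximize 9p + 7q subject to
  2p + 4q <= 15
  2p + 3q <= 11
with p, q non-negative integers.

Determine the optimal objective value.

45

The continuous relaxation peaks at (5.5, 0) with value 49.50; rounding to a feasible lattice point costs some objective.
(p,q)=(5,0): 2·5+4·0=10≤15, 2·5+3·0=10≤11, objective 45.
(p,q)=(4,1): 2·4+4·1=12≤15, 2·4+3·1=11≤11, objective 43.
(p,q)=(4,0): 2·4+4·0=8≤15, 2·4+3·0=8≤11, objective 36.
The best lattice point is (5,0), giving 45.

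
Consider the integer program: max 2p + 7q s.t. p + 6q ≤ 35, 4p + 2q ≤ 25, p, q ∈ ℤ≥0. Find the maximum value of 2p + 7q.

41

(p,q)=(3,5): 1·3+6·5=33≤35, 4·3+2·5=22≤25, objective 41.
(p,q)=(2,5): 1·2+6·5=32≤35, 4·2+2·5=18≤25, objective 39.
(p,q)=(4,4): 1·4+6·4=28≤35, 4·4+2·4=24≤25, objective 36.
(p,q)=(3,4): 1·3+6·4=27≤35, 4·3+2·4=20≤25, objective 34.
No feasible integer point exceeds 41.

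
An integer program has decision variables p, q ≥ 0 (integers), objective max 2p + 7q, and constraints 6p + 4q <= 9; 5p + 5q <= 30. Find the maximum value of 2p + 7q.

14

The continuous relaxation peaks at (0, 2.25) with value 15.75; rounding to a feasible lattice point costs some objective.
(p,q)=(0,2): 6·0+4·2=8≤9, 5·0+5·2=10≤30, objective 14.
(p,q)=(0,1): 6·0+4·1=4≤9, 5·0+5·1=5≤30, objective 7.
Maximum is 14 at (p,q)=(0,2).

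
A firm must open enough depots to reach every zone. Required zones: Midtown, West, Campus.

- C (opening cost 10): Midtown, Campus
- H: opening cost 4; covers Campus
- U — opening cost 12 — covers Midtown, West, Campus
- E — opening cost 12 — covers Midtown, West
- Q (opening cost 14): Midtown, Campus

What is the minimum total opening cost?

12

This is an integer covering problem.
U alone covers Midtown, West, Campus — every zone.
Total opening cost: 12.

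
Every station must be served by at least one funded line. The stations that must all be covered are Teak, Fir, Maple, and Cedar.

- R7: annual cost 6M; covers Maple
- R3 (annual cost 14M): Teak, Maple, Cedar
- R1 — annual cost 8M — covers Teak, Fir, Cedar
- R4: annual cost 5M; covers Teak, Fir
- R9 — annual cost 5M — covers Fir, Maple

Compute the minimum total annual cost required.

13

The greedy cost-per-new-station heuristic would pick R4, R9, and R1 for 18, but a cheaper cover exists.
Choose R1 and R9: together they cover Teak, Fir, Maple, Cedar — every station.
Total annual cost: 8 + 5 = 13.
No cover costs less than 13.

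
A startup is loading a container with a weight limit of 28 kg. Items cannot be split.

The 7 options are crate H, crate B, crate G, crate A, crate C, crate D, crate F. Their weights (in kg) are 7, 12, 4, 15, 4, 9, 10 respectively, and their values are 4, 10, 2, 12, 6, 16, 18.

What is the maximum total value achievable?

42

This is an integer program with binary decision variables.
Take crate G, crate C, crate D, and crate F: weight 4 + 4 + 9 + 10 = 27 ≤ 28, value 2 + 6 + 16 + 18 = 42.
No other feasible combination does better.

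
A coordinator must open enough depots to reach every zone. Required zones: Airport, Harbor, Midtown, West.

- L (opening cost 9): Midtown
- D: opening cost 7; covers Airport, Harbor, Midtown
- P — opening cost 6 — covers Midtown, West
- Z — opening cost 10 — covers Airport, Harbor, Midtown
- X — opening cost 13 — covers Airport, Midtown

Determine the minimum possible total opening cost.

Choose D and P: together they cover Airport, Harbor, Midtown, West — every zone.
Total opening cost: 7 + 6 = 13.

13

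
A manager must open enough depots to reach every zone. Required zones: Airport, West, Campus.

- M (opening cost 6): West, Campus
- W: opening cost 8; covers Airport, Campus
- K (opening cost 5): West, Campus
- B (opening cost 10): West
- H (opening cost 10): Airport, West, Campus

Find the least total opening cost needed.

10

The greedy cost-per-new-zone heuristic would pick K and W for 13, but a cheaper cover exists.
H alone covers Airport, West, Campus — every zone.
Total opening cost: 10.
No cover costs less than 10.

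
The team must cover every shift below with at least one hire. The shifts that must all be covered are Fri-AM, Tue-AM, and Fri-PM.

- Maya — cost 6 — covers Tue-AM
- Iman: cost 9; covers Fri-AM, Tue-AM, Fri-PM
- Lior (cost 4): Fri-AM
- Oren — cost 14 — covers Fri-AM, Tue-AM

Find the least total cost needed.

9

This is a weighted set-cover instance.
Iman alone covers Fri-AM, Tue-AM, Fri-PM — every shift.
Total cost: 9.
No cover costs less than 9.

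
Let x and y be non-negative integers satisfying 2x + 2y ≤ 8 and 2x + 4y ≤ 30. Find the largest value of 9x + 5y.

36

(x,y)=(4,0): 2·4+2·0=8≤8, 2·4+4·0=8≤30, objective 36.
(x,y)=(3,1): 2·3+2·1=8≤8, 2·3+4·1=10≤30, objective 32.
No feasible integer point exceeds 36.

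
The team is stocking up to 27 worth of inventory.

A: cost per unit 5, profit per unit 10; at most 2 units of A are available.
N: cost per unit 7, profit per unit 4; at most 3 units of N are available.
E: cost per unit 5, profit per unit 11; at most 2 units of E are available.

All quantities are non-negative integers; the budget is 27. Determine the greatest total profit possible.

46

Take 2×A, 1×N, and 2×E: cost 27 ≤ 27, profit 2·10 + 1·4 + 2·11 = 46.
E has the best ratio (11/5) and is taken to its limit of 2; remaining capacity is filled optimally with the others.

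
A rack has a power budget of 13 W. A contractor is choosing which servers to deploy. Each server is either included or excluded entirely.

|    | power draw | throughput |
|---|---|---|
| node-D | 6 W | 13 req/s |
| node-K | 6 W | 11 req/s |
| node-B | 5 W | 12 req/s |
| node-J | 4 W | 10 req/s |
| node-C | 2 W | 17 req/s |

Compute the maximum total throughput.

42

node-D + node-B + node-C: power draw 6 + 5 + 2 = 13 ≤ 13, throughput 13 + 12 + 17 = 42.
node-D + node-J + node-C: power draw 6 + 4 + 2 = 12 ≤ 13, throughput 13 + 10 + 17 = 40.
Best is node-D, node-B, and node-C with total throughput 42.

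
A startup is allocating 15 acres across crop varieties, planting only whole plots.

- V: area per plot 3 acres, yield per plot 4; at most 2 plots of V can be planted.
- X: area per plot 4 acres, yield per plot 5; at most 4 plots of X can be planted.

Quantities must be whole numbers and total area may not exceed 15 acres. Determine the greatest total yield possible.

19

1×V and 3×X: area 15 ≤ 15, yield 1·4 + 3·5 = 19.
2×V and 2×X: area 14 ≤ 15, yield 2·4 + 2·5 = 18.
Best is 19.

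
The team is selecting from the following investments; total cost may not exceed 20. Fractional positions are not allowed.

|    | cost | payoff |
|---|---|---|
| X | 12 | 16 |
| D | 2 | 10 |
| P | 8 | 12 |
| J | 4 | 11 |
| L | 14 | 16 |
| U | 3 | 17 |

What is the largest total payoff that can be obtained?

50

Treat it as a binary knapsack problem.
Allowing fractional choices, the relaxed optimum would be about 54.0, but investments are indivisible.
X + J + U: cost 12 + 4 + 3 = 19 ≤ 20, payoff 16 + 11 + 17 = 44.
D + P + J + U: cost 2 + 8 + 4 + 3 = 17 ≤ 20, payoff 10 + 12 + 11 + 17 = 50.
Best is D, P, J, and U with total payoff 50.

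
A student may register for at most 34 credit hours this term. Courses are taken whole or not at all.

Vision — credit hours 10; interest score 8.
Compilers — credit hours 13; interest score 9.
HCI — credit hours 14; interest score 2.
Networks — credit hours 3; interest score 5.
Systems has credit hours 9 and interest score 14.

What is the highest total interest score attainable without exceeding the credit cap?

31

Take Vision, Compilers, and Systems: credit hours 10 + 13 + 9 = 32 ≤ 34, interest score 8 + 9 + 14 = 31.
No other feasible combination does better.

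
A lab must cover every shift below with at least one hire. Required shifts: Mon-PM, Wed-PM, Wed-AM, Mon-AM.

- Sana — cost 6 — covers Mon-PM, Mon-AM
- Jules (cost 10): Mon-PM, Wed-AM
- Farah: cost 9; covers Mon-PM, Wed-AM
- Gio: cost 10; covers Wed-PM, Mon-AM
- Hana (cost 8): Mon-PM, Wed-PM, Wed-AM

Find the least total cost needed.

14

This is a weighted set-cover instance.
Choose Sana and Hana: together they cover Mon-PM, Wed-PM, Wed-AM, Mon-AM — every shift.
Total cost: 6 + 8 = 14.
No cover costs less than 14.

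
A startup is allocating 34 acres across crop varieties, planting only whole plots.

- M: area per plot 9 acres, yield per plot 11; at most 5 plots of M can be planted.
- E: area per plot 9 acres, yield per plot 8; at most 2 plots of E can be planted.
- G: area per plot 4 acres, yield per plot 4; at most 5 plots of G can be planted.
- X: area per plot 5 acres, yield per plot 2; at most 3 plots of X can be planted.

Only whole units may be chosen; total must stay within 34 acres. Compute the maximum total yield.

38

2×M and 4×G: area 34 ≤ 34, yield 2·11 + 4·4 = 38.
3×M and 1×G: area 31 ≤ 34, yield 3·11 + 1·4 = 37.
Best is 38.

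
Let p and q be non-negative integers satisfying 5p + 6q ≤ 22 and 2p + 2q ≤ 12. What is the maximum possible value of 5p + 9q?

28

Relaxing integrality, the LP optimum is 33.00 at (p,q) = (0, 3.67), which is not an integer point.
(p,q)=(2,2): 5·2+6·2=22≤22, 2·2+2·2=8≤12, objective 28.
(p,q)=(0,3): 5·0+6·3=18≤22, 2·0+2·3=6≤12, objective 27.
(p,q)=(3,1): 5·3+6·1=21≤22, 2·3+2·1=8≤12, objective 24.
The best lattice point is (2,2), giving 28.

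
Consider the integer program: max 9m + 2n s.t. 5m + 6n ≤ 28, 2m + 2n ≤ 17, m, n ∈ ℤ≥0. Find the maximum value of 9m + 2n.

The continuous relaxation peaks at (5.6, 0) with value 50.40; rounding to a feasible lattice point costs some objective.
(m,n)=(5,0): 5·5+6·0=25≤28, 2·5+2·0=10≤17, objective 45.
(m,n)=(4,1): 5·4+6·1=26≤28, 2·4+2·1=10≤17, objective 38.
(m,n)=(4,0): 5·4+6·0=20≤28, 2·4+2·0=8≤17, objective 36.
The best lattice point is (5,0), giving 45.

45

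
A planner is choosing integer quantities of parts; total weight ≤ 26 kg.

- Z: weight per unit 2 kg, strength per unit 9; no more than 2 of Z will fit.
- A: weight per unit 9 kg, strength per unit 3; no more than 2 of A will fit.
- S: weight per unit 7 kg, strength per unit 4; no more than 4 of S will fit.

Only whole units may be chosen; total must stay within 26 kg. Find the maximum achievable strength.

This is a bounded integer knapsack.
Take 2×Z and 3×S: weight 25 ≤ 26, strength 2·9 + 3·4 = 30.
Z has the best ratio (9/2) and is taken to its limit of 2; remaining capacity is filled optimally with the others.

30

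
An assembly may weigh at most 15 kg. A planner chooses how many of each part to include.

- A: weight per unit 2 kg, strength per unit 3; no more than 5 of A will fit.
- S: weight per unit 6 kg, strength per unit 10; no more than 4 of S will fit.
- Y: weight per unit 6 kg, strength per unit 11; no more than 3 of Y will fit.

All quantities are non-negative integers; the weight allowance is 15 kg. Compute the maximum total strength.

25

This is a bounded integer knapsack.
1×A and 2×Y: weight 14 ≤ 15, strength 1·3 + 2·11 = 25.
1×A, 1×S, and 1×Y: weight 14 ≤ 15, strength 1·3 + 1·10 + 1·11 = 24.
Best is 25.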